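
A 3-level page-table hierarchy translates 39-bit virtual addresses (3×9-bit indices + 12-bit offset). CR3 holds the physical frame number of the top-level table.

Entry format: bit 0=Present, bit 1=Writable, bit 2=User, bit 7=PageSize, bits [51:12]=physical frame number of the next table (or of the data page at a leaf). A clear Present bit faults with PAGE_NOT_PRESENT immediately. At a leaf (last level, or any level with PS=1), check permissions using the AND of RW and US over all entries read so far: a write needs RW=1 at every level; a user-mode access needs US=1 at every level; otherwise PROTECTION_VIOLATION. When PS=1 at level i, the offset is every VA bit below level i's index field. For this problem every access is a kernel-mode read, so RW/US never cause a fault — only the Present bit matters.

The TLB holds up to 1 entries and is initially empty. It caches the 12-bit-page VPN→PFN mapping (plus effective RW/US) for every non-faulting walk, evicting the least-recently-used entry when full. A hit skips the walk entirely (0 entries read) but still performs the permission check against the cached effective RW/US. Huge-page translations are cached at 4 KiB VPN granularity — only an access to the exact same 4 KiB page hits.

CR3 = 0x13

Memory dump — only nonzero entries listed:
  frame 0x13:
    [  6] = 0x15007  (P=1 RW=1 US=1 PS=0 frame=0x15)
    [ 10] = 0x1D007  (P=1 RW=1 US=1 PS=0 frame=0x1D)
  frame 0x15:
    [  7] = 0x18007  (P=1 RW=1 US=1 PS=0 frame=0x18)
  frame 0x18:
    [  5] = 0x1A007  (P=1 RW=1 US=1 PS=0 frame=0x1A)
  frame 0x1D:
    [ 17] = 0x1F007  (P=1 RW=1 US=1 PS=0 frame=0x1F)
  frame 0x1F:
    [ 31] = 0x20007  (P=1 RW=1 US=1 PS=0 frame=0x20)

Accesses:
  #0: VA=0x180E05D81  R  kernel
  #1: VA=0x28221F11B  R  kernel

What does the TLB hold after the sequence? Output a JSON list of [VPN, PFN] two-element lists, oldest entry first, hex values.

Trace:
#0 VA=0x180E05D81 (r,kernel):
  lvl0: tbl 0x13, slot 6 ⇒ 0x15007 (P1/RW1/US1/PS0)
  lvl1: tbl 0x15, slot 7 ⇒ 0x18007 (P1/RW1/US1/PS0)
  lvl2: tbl 0x18, slot 5 ⇒ 0x1A007 (P1/RW1/US1/PS0)
  → PA=0x1AD81  (3 entries read)
#1 VA=0x28221F11B (r,kernel):
  lvl0: tbl 0x13, slot 10 ⇒ 0x1D007 (P1/RW1/US1/PS0)
  lvl1: tbl 0x1D, slot 17 ⇒ 0x1F007 (P1/RW1/US1/PS0)
  lvl2: tbl 0x1F, slot 31 ⇒ 0x20007 (P1/RW1/US1/PS0)
  → PA=0x2011B  (3 entries read)

TLB: [["0x28221F", "0x20"]]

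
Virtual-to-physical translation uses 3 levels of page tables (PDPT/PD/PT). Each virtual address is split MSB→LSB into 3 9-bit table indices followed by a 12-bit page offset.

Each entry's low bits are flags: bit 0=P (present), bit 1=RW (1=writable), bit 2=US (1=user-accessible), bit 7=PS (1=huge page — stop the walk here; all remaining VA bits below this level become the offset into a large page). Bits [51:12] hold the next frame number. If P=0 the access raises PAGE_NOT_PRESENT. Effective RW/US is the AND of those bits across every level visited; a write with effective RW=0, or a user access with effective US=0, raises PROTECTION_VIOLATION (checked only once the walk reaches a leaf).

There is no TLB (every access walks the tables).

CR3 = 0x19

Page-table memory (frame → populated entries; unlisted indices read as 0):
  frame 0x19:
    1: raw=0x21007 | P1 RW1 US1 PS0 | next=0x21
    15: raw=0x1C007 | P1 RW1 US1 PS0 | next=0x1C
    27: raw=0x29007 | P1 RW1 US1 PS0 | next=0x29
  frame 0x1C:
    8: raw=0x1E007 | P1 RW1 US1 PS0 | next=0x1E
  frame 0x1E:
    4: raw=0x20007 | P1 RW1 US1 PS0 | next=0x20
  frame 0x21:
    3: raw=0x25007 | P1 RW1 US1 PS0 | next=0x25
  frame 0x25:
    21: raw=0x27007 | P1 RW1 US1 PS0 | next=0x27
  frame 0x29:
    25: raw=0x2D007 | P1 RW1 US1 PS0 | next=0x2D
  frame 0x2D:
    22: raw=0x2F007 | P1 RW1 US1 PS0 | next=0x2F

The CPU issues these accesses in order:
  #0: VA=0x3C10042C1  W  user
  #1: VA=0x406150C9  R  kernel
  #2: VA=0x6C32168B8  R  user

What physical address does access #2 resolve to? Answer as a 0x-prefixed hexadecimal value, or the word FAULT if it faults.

Walk each access:
#0 VA=0x3C10042C1 (w,user):
  lvl0: tbl 0x19, slot 15 ⇒ 0x1C007 (P1/RW1/US1/PS0)
  lvl1: tbl 0x1C, slot 8 ⇒ 0x1E007 (P1/RW1/US1/PS0)
  lvl2: tbl 0x1E, slot 4 ⇒ 0x20007 (P1/RW1/US1/PS0)
  ✓ 0x202C1  — 3 lookups
#1 VA=0x406150C9 (r,kernel):
  lvl0: tbl 0x19, slot 1 ⇒ 0x21007 (P1/RW1/US1/PS0)
  lvl1: tbl 0x21, slot 3 ⇒ 0x25007 (P1/RW1/US1/PS0)
  lvl2: tbl 0x25, slot 21 ⇒ 0x27007 (P1/RW1/US1/PS0)
  ✓ 0x270C9  — 3 lookups
#2 VA=0x6C32168B8 (r,user):
  lvl0: tbl 0x19, slot 27 ⇒ 0x29007 (P1/RW1/US1/PS0)
  lvl1: tbl 0x29, slot 25 ⇒ 0x2D007 (P1/RW1/US1/PS0)
  lvl2: tbl 0x2D, slot 22 ⇒ 0x2F007 (P1/RW1/US1/PS0)
  ✓ 0x2F8B8  — 3 lookups

Access #2 PA: 0x2F8B8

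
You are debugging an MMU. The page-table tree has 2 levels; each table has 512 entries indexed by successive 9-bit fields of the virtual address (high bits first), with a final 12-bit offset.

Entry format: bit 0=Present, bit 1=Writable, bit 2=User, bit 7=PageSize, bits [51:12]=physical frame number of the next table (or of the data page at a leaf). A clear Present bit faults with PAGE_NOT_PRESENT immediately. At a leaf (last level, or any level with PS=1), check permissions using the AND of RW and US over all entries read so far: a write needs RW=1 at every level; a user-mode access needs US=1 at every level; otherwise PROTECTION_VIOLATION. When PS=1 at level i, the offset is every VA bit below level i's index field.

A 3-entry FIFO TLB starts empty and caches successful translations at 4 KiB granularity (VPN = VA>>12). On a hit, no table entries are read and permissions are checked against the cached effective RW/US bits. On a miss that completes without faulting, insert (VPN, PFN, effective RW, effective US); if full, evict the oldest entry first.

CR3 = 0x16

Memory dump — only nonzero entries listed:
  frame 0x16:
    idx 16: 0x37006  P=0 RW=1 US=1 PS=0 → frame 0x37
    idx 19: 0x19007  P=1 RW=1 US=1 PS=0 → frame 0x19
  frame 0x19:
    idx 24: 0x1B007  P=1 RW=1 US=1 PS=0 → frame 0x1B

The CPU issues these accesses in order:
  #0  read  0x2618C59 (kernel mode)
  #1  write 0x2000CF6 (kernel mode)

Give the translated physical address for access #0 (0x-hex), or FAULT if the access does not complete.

Trace:
#0 VA=0x2618C59 (r,kernel):
  L0: frame=0x16 idx=19 entry=0x19007 [P=1 RW=1 US=1 PS=0]
  L1: frame=0x19 idx=24 entry=0x1B007 [P=1 RW=1 US=1 PS=0]
  → PA=0x1BC59  (2 entries read)
#1 VA=0x2000CF6 (w,kernel):
  L0: frame=0x16 idx=16 entry=0x37006 [P=0 RW=1 US=1 PS=0]
  ✗ PAGE_NOT_PRESENT  [1 reads]

Access #0 PA: 0x1BC59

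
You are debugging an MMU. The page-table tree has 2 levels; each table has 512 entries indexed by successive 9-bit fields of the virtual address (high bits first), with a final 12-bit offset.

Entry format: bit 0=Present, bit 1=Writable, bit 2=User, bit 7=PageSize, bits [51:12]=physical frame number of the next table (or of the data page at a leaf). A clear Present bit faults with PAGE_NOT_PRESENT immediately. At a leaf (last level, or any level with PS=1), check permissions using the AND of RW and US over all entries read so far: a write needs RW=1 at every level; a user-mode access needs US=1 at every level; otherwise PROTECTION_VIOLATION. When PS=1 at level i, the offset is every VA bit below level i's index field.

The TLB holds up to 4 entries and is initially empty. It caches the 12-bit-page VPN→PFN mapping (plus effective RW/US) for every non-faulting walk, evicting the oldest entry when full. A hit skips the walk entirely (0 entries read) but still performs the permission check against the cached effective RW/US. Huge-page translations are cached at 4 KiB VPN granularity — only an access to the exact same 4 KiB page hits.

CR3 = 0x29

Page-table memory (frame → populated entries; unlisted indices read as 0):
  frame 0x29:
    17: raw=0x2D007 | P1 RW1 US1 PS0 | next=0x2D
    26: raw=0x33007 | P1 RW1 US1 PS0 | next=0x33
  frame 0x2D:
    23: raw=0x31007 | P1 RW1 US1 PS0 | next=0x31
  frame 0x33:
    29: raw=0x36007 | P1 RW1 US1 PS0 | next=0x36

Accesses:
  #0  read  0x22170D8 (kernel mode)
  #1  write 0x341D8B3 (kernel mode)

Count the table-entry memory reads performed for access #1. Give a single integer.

Trace:
#0 VA=0x22170D8 (r,kernel):
  L0: frame=0x29 idx=17 entry=0x2D007 [P=1 RW=1 US=1 PS=0]
  L1: frame=0x2D idx=23 entry=0x31007 [P=1 RW=1 US=1 PS=0]
  ⇒ phys 0x310D8  [2 reads]
#1 VA=0x341D8B3 (w,kernel):
  L0: frame=0x29 idx=26 entry=0x33007 [P=1 RW=1 US=1 PS=0]
  L1: frame=0x33 idx=29 entry=0x36007 [P=1 RW=1 US=1 PS=0]
  ⇒ phys 0x368B3  [2 reads]

Entries read for #1: 2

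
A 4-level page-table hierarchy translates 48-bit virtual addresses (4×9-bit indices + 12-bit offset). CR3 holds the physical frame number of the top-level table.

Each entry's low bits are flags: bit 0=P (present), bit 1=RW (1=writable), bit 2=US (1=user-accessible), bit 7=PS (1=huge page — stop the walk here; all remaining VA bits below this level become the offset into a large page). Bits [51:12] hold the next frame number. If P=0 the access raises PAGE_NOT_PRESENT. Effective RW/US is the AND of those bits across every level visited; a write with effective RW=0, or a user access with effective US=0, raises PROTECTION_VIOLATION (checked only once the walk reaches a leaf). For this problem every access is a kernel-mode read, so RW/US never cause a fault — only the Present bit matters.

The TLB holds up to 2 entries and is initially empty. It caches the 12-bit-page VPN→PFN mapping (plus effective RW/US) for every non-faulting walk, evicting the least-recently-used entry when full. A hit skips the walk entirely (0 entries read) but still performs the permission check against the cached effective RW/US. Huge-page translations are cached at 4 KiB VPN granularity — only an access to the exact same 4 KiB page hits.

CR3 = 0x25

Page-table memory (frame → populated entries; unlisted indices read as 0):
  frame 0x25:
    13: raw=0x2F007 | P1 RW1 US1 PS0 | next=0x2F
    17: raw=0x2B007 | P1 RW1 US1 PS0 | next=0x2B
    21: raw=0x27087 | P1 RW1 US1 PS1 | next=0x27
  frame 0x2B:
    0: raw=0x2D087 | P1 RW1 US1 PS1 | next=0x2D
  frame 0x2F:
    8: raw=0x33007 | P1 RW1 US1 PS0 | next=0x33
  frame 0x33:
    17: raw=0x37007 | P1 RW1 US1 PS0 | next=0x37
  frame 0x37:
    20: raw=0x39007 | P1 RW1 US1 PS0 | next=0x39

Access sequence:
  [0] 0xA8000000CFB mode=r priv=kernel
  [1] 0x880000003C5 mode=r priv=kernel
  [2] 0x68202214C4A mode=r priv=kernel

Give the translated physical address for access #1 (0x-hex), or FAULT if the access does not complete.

Trace:
#0 VA=0xA8000000CFB (r,kernel):
  [0] read 0x25 idx=21: raw=0x27087 flags P=1 W=1 U=1 S=1
  ✓ 0x27CFB (huge @L0)  — 1 lookups
#1 VA=0x880000003C5 (r,kernel):
  [0] read 0x25 idx=17: raw=0x2B007 flags P=1 W=1 U=1 S=0
  [1] read 0x2B idx=0: raw=0x2D087 flags P=1 W=1 U=1 S=1
  ✓ 0x2D3C5 (huge @L1)  — 2 lookups
#2 VA=0x68202214C4A (r,kernel):
  [0] read 0x25 idx=13: raw=0x2F007 flags P=1 W=1 U=1 S=0
  [1] read 0x2F idx=8: raw=0x33007 flags P=1 W=1 U=1 S=0
  [2] read 0x33 idx=17: raw=0x37007 flags P=1 W=1 U=1 S=0
  [3] read 0x37 idx=20: raw=0x39007 flags P=1 W=1 U=1 S=0
  ✓ 0x39C4A  — 4 lookups

Access #1 PA: 0x2D3C5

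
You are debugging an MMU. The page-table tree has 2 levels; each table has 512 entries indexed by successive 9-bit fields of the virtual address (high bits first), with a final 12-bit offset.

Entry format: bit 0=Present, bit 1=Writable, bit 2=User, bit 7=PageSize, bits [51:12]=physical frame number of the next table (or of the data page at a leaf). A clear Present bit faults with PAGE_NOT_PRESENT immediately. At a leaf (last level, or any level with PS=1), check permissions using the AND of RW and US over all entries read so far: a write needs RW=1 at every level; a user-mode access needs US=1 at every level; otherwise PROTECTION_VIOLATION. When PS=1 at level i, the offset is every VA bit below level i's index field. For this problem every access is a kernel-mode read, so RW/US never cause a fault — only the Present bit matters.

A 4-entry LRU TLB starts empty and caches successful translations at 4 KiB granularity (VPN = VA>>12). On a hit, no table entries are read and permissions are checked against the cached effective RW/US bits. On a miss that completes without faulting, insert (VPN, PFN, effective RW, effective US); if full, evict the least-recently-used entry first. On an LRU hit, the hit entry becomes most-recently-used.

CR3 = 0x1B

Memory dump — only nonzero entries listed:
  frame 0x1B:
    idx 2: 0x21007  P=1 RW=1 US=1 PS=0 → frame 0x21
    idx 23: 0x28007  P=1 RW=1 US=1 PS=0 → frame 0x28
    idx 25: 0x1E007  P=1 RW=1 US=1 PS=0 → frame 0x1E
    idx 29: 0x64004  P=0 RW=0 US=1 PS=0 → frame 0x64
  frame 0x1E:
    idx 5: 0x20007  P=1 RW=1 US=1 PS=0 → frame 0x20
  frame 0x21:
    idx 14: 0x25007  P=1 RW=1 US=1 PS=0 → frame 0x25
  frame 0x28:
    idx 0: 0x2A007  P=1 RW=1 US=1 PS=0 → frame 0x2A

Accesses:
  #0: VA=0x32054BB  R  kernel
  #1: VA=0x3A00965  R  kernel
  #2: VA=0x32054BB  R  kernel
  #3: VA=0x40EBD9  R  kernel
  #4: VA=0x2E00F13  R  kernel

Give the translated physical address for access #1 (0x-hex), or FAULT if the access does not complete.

Per-access translation:
#0 VA=0x32054BB (r,kernel):
  lvl0: tbl 0x1B, slot 25 ⇒ 0x1E007 (P1/RW1/US1/PS0)
  lvl1: tbl 0x1E, slot 5 ⇒ 0x20007 (P1/RW1/US1/PS0)
  ⇒ phys 0x204BB  [2 reads]
#1 VA=0x3A00965 (r,kernel):
  lvl0: tbl 0x1B, slot 29 ⇒ 0x64004 (P0/RW0/US1/PS0)
  ⇒ fault: PAGE_NOT_PRESENT  — 1 lookups
#2 VA=0x32054BB (r,kernel):
  TLB hit vpn=0x3205 → PA=0x204BB
#3 VA=0x40EBD9 (r,kernel):
  lvl0: tbl 0x1B, slot 2 ⇒ 0x21007 (P1/RW1/US1/PS0)
  lvl1: tbl 0x21, slot 14 ⇒ 0x25007 (P1/RW1/US1/PS0)
  ⇒ phys 0x25BD9  [2 reads]
#4 VA=0x2E00F13 (r,kernel):
  lvl0: tbl 0x1B, slot 23 ⇒ 0x28007 (P1/RW1/US1/PS0)
  lvl1: tbl 0x28, slot 0 ⇒ 0x2A007 (P1/RW1/US1/PS0)
  ⇒ phys 0x2AF13  [2 reads]

Access #1 PA: FAULT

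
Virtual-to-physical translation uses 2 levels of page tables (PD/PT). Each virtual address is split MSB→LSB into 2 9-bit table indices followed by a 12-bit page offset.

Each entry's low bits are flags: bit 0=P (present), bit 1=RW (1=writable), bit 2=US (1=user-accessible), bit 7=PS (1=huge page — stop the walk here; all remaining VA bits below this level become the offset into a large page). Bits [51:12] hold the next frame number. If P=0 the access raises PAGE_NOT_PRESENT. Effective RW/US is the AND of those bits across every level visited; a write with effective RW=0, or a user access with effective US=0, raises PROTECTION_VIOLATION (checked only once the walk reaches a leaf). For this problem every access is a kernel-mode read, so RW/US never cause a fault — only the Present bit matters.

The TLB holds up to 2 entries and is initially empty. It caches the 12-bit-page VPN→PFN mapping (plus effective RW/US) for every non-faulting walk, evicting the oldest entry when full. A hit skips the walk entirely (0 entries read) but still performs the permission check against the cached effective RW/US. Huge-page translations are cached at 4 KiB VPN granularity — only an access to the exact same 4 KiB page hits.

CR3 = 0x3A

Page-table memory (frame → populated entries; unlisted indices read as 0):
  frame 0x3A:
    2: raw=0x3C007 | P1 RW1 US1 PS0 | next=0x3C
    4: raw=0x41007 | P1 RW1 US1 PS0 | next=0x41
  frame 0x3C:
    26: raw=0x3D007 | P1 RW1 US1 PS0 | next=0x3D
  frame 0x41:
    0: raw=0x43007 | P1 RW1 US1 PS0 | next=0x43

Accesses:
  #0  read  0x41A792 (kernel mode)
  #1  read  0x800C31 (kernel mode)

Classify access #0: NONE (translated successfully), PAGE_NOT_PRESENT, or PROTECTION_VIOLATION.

Trace:
#0 VA=0x41A792 (r,kernel):
  [0] read 0x3A idx=2: raw=0x3C007 flags P=1 W=1 U=1 S=0
  [1] read 0x3C idx=26: raw=0x3D007 flags P=1 W=1 U=1 S=0
  ⇒ phys 0x3D792  [2 reads]
#1 VA=0x800C31 (r,kernel):
  [0] read 0x3A idx=4: raw=0x41007 flags P=1 W=1 U=1 S=0
  [1] read 0x41 idx=0: raw=0x43007 flags P=1 W=1 U=1 S=0
  ⇒ phys 0x43C31  [2 reads]

Access #0 fault: NONE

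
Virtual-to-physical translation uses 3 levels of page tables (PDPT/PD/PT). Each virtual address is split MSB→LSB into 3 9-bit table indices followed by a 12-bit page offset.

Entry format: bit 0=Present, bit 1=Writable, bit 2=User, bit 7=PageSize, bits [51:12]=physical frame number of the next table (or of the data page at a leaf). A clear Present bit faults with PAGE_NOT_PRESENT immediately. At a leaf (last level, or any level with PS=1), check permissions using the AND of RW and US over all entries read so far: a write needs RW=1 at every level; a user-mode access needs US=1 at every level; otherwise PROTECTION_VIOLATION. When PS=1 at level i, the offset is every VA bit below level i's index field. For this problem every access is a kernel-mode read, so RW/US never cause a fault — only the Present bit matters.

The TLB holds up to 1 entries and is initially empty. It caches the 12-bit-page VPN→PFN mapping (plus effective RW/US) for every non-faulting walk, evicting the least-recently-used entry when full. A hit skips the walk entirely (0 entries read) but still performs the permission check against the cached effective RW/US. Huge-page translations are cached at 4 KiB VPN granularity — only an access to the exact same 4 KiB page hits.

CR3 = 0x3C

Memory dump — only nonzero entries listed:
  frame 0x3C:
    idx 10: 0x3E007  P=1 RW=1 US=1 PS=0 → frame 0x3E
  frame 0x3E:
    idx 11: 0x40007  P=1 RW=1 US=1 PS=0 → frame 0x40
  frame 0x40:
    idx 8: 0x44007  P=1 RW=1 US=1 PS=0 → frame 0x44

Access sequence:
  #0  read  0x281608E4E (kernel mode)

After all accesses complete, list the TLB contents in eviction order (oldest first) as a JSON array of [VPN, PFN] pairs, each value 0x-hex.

Trace:
#0 VA=0x281608E4E (r,kernel):
  L0: frame=0x3C idx=10 entry=0x3E007 [P=1 RW=1 US=1 PS=0]
  L1: frame=0x3E idx=11 entry=0x40007 [P=1 RW=1 US=1 PS=0]
  L2: frame=0x40 idx=8 entry=0x44007 [P=1 RW=1 US=1 PS=0]
  → PA=0x44E4E  (3 entries read)

TLB: [["0x281608", "0x44"]]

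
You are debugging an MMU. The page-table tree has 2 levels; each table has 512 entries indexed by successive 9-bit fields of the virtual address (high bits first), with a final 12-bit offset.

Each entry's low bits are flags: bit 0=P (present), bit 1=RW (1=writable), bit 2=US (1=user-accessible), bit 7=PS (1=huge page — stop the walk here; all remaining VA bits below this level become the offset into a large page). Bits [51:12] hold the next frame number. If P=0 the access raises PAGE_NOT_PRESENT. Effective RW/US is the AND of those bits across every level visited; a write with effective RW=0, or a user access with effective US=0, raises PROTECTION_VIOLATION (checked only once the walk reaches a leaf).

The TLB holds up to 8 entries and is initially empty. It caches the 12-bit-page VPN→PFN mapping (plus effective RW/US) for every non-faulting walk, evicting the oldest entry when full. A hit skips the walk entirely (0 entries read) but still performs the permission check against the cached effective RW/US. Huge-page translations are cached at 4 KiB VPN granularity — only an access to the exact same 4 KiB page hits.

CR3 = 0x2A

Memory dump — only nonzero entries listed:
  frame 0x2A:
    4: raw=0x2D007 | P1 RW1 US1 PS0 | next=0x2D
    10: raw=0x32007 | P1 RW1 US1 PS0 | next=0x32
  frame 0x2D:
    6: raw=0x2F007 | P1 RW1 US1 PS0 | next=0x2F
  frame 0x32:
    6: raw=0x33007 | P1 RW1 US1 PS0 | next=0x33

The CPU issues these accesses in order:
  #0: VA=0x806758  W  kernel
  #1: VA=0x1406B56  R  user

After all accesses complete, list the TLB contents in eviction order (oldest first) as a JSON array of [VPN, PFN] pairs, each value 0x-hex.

Per-access translation:
#0 VA=0x806758 (w,kernel):
  [0] read 0x2A idx=4: raw=0x2D007 flags P=1 W=1 U=1 S=0
  [1] read 0x2D idx=6: raw=0x2F007 flags P=1 W=1 U=1 S=0
  ⇒ phys 0x2F758  [2 reads]
#1 VA=0x1406B56 (r,user):
  [0] read 0x2A idx=10: raw=0x32007 flags P=1 W=1 U=1 S=0
  [1] read 0x32 idx=6: raw=0x33007 flags P=1 W=1 U=1 S=0
  ⇒ phys 0x33B56  [2 reads]

TLB: [["0x806", "0x2F"], ["0x1406", "0x33"]]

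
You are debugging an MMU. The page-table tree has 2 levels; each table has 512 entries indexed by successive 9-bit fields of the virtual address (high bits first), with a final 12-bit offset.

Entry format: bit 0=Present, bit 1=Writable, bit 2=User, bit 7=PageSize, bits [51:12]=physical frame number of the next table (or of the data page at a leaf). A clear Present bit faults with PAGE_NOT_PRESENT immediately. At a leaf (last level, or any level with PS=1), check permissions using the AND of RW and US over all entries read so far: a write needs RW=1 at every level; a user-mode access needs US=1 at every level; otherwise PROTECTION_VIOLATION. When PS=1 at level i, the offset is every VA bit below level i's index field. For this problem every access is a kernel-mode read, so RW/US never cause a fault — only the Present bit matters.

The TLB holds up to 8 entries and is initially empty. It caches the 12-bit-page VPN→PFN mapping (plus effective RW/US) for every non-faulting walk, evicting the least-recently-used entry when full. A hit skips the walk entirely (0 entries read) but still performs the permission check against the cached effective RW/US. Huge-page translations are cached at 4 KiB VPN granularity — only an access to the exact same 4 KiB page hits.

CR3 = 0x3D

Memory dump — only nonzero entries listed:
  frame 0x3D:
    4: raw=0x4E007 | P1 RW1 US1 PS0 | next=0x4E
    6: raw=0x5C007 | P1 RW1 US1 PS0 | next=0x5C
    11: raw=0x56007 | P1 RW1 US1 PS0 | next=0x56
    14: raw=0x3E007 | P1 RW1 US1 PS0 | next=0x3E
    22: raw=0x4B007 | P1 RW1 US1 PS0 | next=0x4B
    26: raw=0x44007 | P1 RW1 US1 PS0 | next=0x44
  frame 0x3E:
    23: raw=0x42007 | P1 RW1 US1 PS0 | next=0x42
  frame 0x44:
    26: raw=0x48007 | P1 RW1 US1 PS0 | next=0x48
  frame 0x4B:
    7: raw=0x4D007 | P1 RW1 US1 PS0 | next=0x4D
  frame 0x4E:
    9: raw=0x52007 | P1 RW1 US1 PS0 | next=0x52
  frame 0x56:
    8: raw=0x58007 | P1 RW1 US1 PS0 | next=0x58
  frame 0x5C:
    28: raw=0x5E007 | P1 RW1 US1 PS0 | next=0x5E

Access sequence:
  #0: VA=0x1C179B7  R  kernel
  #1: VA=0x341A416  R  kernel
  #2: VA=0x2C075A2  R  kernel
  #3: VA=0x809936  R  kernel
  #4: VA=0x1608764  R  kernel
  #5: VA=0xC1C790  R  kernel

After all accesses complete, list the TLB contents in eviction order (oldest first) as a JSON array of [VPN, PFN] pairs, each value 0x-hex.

Per-access translation:
#0 VA=0x1C179B7 (r,kernel):
  L0: frame=0x3D idx=14 entry=0x3E007 [P=1 RW=1 US=1 PS=0]
  L1: frame=0x3E idx=23 entry=0x42007 [P=1 RW=1 US=1 PS=0]
  ✓ 0x429B7  — 2 lookups
#1 VA=0x341A416 (r,kernel):
  L0: frame=0x3D idx=26 entry=0x44007 [P=1 RW=1 US=1 PS=0]
  L1: frame=0x44 idx=26 entry=0x48007 [P=1 RW=1 US=1 PS=0]
  ✓ 0x48416  — 2 lookups
#2 VA=0x2C075A2 (r,kernel):
  L0: frame=0x3D idx=22 entry=0x4B007 [P=1 RW=1 US=1 PS=0]
  L1: frame=0x4B idx=7 entry=0x4D007 [P=1 RW=1 US=1 PS=0]
  ✓ 0x4D5A2  — 2 lookups
#3 VA=0x809936 (r,kernel):
  L0: frame=0x3D idx=4 entry=0x4E007 [P=1 RW=1 US=1 PS=0]
  L1: frame=0x4E idx=9 entry=0x52007 [P=1 RW=1 US=1 PS=0]
  ✓ 0x52936  — 2 lookups
#4 VA=0x1608764 (r,kernel):
  L0: frame=0x3D idx=11 entry=0x56007 [P=1 RW=1 US=1 PS=0]
  L1: frame=0x56 idx=8 entry=0x58007 [P=1 RW=1 US=1 PS=0]
  ✓ 0x58764  — 2 lookups
#5 VA=0xC1C790 (r,kernel):
  L0: frame=0x3D idx=6 entry=0x5C007 [P=1 RW=1 US=1 PS=0]
  L1: frame=0x5C idx=28 entry=0x5E007 [P=1 RW=1 US=1 PS=0]
  ✓ 0x5E790  — 2 lookups

TLB: [["0x1C17", "0x42"], ["0x341A", "0x48"], ["0x2C07", "0x4D"], ["0x809", "0x52"], ["0x1608", "0x58"], ["0xC1C", "0x5E"]]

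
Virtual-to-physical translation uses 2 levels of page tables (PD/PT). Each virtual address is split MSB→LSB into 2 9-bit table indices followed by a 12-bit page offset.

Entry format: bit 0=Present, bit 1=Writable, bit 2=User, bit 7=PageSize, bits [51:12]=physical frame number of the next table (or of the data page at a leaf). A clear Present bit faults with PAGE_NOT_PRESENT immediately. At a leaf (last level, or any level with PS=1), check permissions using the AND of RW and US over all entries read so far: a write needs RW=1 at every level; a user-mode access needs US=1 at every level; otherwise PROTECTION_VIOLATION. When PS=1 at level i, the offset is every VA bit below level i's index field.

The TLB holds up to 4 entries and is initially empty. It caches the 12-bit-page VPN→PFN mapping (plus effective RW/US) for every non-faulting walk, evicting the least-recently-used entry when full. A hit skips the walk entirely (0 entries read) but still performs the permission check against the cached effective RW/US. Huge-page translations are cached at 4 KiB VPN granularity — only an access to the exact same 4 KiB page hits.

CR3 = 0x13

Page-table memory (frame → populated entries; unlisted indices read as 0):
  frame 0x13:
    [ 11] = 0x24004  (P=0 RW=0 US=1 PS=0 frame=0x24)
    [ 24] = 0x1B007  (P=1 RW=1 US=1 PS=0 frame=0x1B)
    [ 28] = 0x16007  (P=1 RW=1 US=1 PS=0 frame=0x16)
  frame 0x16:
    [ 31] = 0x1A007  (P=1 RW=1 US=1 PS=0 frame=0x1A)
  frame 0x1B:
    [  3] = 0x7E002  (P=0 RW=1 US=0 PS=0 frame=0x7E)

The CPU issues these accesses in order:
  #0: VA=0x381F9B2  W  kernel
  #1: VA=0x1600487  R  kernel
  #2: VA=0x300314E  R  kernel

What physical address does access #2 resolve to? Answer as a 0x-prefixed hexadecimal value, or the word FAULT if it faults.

Walk each access:
#0 VA=0x381F9B2 (w,kernel):
  L0: frame=0x13 idx=28 entry=0x16007 [P=1 RW=1 US=1 PS=0]
  L1: frame=0x16 idx=31 entry=0x1A007 [P=1 RW=1 US=1 PS=0]
  ⇒ phys 0x1A9B2  [2 reads]
#1 VA=0x1600487 (r,kernel):
  L0: frame=0x13 idx=11 entry=0x24004 [P=0 RW=0 US=1 PS=0]
  ⇒ fault: PAGE_NOT_PRESENT  — 1 lookups
#2 VA=0x300314E (r,kernel):
  L0: frame=0x13 idx=24 entry=0x1B007 [P=1 RW=1 US=1 PS=0]
  L1: frame=0x1B idx=3 entry=0x7E002 [P=0 RW=1 US=0 PS=0]
  ⇒ fault: PAGE_NOT_PRESENT  — 2 lookups

Access #2 PA: FAULT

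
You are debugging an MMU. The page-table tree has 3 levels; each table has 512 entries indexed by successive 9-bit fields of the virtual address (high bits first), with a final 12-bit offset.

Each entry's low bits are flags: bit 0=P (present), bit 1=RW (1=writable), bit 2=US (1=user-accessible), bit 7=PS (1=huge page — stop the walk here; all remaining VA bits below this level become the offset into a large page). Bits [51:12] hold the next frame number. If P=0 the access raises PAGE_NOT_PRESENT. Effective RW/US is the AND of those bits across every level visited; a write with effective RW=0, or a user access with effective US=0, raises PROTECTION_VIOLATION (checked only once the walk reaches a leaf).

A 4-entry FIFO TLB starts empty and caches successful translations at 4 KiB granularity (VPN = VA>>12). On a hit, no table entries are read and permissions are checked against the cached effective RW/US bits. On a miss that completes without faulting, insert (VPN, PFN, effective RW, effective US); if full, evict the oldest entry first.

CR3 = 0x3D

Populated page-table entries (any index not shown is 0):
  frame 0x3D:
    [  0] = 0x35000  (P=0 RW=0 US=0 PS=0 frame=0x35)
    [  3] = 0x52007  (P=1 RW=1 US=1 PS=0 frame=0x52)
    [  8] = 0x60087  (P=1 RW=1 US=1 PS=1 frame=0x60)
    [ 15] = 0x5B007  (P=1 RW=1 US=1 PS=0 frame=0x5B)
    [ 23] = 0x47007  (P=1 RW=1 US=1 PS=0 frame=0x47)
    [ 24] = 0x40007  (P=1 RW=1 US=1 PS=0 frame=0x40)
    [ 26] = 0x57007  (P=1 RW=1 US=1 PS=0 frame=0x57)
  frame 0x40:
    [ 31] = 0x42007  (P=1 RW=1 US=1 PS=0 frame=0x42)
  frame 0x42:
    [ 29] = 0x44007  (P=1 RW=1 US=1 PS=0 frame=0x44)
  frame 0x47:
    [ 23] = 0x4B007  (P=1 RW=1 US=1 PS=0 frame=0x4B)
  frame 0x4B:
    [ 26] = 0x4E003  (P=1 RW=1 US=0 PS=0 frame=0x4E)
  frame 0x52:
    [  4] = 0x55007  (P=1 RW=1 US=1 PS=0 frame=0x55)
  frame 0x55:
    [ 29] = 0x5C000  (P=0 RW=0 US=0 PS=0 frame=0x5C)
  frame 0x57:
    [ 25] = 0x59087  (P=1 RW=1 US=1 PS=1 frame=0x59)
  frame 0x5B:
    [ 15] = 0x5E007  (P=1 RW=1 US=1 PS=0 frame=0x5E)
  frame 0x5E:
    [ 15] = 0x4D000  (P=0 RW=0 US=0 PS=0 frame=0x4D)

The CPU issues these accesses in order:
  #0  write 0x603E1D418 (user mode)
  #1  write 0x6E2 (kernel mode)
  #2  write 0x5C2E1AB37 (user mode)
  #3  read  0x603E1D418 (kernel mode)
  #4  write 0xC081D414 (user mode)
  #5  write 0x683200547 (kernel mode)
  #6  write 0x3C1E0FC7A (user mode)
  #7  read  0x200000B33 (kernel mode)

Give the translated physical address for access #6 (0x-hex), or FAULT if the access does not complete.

Walk each access:
#0 VA=0x603E1D418 (w,user):
  [0] read 0x3D idx=24: raw=0x40007 flags P=1 W=1 U=1 S=0
  [1] read 0x40 idx=31: raw=0x42007 flags P=1 W=1 U=1 S=0
  [2] read 0x42 idx=29: raw=0x44007 flags P=1 W=1 U=1 S=0
  → PA=0x44418  (3 entries read)
#1 VA=0x6E2 (w,kernel):
  [0] read 0x3D idx=0: raw=0x35000 flags P=0 W=0 U=0 S=0
  ⇒ fault: PAGE_NOT_PRESENT  — 1 lookups
#2 VA=0x5C2E1AB37 (w,user):
  [0] read 0x3D idx=23: raw=0x47007 flags P=1 W=1 U=1 S=0
  [1] read 0x47 idx=23: raw=0x4B007 flags P=1 W=1 U=1 S=0
  [2] read 0x4B idx=26: raw=0x4E003 flags P=1 W=1 U=0 S=0
  ⇒ fault: PROTECTION_VIOLATION  — 3 lookups
#3 VA=0x603E1D418 (r,kernel):
  TLB hit vpn=0x603E1D → PA=0x44418
#4 VA=0xC081D414 (w,user):
  [0] read 0x3D idx=3: raw=0x52007 flags P=1 W=1 U=1 S=0
  [1] read 0x52 idx=4: raw=0x55007 flags P=1 W=1 U=1 S=0
  [2] read 0x55 idx=29: raw=0x5C000 flags P=0 W=0 U=0 S=0
  ⇒ fault: PAGE_NOT_PRESENT  — 3 lookups
#5 VA=0x683200547 (w,kernel):
  [0] read 0x3D idx=26: raw=0x57007 flags P=1 W=1 U=1 S=0
  [1] read 0x57 idx=25: raw=0x59087 flags P=1 W=1 U=1 S=1
  → PA=0x59547 (huge @L1)  (2 entries read)
#6 VA=0x3C1E0FC7A (w,user):
  [0] read 0x3D idx=15: raw=0x5B007 flags P=1 W=1 U=1 S=0
  [1] read 0x5B idx=15: raw=0x5E007 flags P=1 W=1 U=1 S=0
  [2] read 0x5E idx=15: raw=0x4D000 flags P=0 W=0 U=0 S=0
  ⇒ fault: PAGE_NOT_PRESENT  — 3 lookups
#7 VA=0x200000B33 (r,kernel):
  [0] read 0x3D idx=8: raw=0x60087 flags P=1 W=1 U=1 S=1
  → PA=0x60B33 (huge @L0)  (1 entries read)

Access #6 PA: FAULT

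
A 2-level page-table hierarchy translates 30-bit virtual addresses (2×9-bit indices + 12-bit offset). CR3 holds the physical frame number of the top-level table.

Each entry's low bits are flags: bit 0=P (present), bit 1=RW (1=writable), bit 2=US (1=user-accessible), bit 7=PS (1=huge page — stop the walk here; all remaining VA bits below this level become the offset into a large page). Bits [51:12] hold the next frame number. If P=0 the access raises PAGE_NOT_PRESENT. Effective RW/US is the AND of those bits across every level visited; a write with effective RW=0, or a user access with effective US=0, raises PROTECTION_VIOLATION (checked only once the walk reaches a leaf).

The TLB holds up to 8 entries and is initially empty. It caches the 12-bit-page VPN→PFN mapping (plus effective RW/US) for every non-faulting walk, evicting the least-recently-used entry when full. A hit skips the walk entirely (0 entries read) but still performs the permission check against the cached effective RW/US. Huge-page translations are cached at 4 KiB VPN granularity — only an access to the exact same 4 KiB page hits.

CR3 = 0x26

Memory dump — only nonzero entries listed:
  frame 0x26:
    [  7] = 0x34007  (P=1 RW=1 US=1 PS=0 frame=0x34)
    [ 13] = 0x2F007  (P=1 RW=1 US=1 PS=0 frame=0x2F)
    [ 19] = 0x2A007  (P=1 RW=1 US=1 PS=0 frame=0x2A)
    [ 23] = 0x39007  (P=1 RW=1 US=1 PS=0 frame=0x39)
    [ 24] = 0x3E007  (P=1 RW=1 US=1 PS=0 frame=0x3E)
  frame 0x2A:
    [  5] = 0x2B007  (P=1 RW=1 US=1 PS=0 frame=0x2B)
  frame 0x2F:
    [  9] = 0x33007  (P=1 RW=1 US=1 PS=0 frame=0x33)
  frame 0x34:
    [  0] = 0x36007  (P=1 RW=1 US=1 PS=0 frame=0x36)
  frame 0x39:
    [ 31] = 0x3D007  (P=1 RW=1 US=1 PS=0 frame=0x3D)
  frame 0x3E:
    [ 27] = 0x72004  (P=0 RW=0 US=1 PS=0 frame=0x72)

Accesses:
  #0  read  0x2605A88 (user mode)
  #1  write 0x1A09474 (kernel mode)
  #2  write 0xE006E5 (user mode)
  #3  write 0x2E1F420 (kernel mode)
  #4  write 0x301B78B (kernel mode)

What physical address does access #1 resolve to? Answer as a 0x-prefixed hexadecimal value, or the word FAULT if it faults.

Walk each access:
#0 VA=0x2605A88 (r,user):
  L0: frame=0x26 idx=19 entry=0x2A007 [P=1 RW=1 US=1 PS=0]
  L1: frame=0x2A idx=5 entry=0x2B007 [P=1 RW=1 US=1 PS=0]
  ✓ 0x2BA88  — 2 lookups
#1 VA=0x1A09474 (w,kernel):
  L0: frame=0x26 idx=13 entry=0x2F007 [P=1 RW=1 US=1 PS=0]
  L1: frame=0x2F idx=9 entry=0x33007 [P=1 RW=1 US=1 PS=0]
  ✓ 0x33474  — 2 lookups
#2 VA=0xE006E5 (w,user):
  L0: frame=0x26 idx=7 entry=0x34007 [P=1 RW=1 US=1 PS=0]
  L1: frame=0x34 idx=0 entry=0x36007 [P=1 RW=1 US=1 PS=0]
  ✓ 0x366E5  — 2 lookups
#3 VA=0x2E1F420 (w,kernel):
  L0: frame=0x26 idx=23 entry=0x39007 [P=1 RW=1 US=1 PS=0]
  L1: frame=0x39 idx=31 entry=0x3D007 [P=1 RW=1 US=1 PS=0]
  ✓ 0x3D420  — 2 lookups
#4 VA=0x301B78B (w,kernel):
  L0: frame=0x26 idx=24 entry=0x3E007 [P=1 RW=1 US=1 PS=0]
  L1: frame=0x3E idx=27 entry=0x72004 [P=0 RW=0 US=1 PS=0]
  ✗ PAGE_NOT_PRESENT  [2 reads]

Access #1 PA: 0x33474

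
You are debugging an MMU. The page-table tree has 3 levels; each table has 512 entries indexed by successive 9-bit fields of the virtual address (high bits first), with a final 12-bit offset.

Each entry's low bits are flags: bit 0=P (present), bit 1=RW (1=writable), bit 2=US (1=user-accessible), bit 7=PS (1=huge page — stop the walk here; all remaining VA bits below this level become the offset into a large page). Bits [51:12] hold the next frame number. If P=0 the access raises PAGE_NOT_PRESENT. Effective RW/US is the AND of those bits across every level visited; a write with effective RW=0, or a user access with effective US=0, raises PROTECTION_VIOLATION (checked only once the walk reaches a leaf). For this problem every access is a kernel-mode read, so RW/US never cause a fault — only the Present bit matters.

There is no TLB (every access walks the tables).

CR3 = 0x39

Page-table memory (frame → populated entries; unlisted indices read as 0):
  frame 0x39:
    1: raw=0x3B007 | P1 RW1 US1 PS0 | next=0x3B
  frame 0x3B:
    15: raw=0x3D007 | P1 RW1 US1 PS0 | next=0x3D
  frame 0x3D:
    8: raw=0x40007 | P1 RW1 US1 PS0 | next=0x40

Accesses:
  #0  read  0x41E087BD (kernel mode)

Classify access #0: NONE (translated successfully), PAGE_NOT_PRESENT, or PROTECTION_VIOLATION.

Trace:
#0 VA=0x41E087BD (r,kernel):
  L0 @0x39[1] → 0x3B007  P=1,RW=1,US=1,PS=0
  L1 @0x3B[15] → 0x3D007  P=1,RW=1,US=1,PS=0
  L2 @0x3D[8] → 0x40007  P=1,RW=1,US=1,PS=0
  ⇒ phys 0x407BD  [3 reads]

Access #0 fault: NONE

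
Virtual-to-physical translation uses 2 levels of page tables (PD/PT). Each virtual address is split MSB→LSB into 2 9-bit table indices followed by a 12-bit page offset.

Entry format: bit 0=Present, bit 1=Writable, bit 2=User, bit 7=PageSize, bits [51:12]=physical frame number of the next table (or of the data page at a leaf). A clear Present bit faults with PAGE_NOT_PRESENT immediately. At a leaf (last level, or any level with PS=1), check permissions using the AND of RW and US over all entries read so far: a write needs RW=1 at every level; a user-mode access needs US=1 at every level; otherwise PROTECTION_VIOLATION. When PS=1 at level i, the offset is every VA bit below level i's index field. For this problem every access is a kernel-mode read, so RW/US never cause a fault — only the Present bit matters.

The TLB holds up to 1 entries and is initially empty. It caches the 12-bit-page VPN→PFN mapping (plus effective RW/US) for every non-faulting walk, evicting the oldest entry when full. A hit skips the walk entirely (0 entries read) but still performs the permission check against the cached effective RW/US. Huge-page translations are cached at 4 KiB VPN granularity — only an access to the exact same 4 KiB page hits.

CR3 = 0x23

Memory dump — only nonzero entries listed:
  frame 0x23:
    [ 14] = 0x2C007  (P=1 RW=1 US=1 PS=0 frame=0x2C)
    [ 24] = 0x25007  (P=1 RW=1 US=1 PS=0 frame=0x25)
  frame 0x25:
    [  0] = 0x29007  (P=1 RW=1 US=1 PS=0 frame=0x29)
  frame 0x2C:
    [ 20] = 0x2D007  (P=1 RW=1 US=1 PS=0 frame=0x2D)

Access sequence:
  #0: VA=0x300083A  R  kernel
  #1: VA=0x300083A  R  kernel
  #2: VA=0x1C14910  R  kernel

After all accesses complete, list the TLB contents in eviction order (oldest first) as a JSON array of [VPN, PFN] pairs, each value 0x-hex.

Trace:
#0 VA=0x300083A (r,kernel):
  lvl0: tbl 0x23, slot 24 ⇒ 0x25007 (P1/RW1/US1/PS0)
  lvl1: tbl 0x25, slot 0 ⇒ 0x29007 (P1/RW1/US1/PS0)
  ⇒ phys 0x2983A  [2 reads]
#1 VA=0x300083A (r,kernel):
  TLB hit vpn=0x3000 → PA=0x2983A
#2 VA=0x1C14910 (r,kernel):
  lvl0: tbl 0x23, slot 14 ⇒ 0x2C007 (P1/RW1/US1/PS0)
  lvl1: tbl 0x2C, slot 20 ⇒ 0x2D007 (P1/RW1/US1/PS0)
  ⇒ phys 0x2D910  [2 reads]

TLB: [["0x1C14", "0x2D"]]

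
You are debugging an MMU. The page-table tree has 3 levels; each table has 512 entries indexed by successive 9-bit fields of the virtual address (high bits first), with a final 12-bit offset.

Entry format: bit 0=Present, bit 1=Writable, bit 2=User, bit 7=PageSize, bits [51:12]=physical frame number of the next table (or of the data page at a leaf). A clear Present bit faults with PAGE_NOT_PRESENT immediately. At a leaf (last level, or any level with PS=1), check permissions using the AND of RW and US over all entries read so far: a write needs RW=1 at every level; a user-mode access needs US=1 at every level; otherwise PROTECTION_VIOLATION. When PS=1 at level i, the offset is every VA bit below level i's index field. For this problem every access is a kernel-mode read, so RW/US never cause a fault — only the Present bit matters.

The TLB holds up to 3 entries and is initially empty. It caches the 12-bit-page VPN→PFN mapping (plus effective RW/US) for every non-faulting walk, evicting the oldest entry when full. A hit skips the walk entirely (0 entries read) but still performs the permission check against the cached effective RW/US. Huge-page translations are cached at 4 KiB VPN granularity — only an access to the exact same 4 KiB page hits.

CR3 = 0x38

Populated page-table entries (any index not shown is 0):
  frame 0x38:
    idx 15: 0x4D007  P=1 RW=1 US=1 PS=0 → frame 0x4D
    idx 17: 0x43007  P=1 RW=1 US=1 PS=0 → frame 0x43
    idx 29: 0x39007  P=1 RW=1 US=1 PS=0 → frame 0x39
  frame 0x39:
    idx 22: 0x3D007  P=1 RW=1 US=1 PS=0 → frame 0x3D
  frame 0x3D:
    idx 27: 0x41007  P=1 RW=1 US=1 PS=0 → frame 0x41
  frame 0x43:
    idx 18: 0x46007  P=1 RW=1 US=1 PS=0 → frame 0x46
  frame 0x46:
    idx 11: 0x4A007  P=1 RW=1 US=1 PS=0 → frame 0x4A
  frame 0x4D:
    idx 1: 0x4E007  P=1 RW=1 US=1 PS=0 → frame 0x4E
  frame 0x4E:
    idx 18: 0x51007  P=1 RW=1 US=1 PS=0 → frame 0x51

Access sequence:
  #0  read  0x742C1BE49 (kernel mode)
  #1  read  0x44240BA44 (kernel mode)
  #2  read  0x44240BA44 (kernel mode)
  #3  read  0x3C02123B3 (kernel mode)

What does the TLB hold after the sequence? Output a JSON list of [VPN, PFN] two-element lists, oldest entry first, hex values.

Walk each access:
#0 VA=0x742C1BE49 (r,kernel):
  L0: frame=0x38 idx=29 entry=0x39007 [P=1 RW=1 US=1 PS=0]
  L1: frame=0x39 idx=22 entry=0x3D007 [P=1 RW=1 US=1 PS=0]
  L2: frame=0x3D idx=27 entry=0x41007 [P=1 RW=1 US=1 PS=0]
  → PA=0x41E49  (3 entries read)
#1 VA=0x44240BA44 (r,kernel):
  L0: frame=0x38 idx=17 entry=0x43007 [P=1 RW=1 US=1 PS=0]
  L1: frame=0x43 idx=18 entry=0x46007 [P=1 RW=1 US=1 PS=0]
  L2: frame=0x46 idx=11 entry=0x4A007 [P=1 RW=1 US=1 PS=0]
  → PA=0x4AA44  (3 entries read)
#2 VA=0x44240BA44 (r,kernel):
  TLB hit vpn=0x44240B → PA=0x4AA44
#3 VA=0x3C02123B3 (r,kernel):
  L0: frame=0x38 idx=15 entry=0x4D007 [P=1 RW=1 US=1 PS=0]
  L1: frame=0x4D idx=1 entry=0x4E007 [P=1 RW=1 US=1 PS=0]
  L2: frame=0x4E idx=18 entry=0x51007 [P=1 RW=1 US=1 PS=0]
  → PA=0x513B3  (3 entries read)

TLB: [["0x742C1B", "0x41"], ["0x44240B", "0x4A"], ["0x3C0212", "0x51"]]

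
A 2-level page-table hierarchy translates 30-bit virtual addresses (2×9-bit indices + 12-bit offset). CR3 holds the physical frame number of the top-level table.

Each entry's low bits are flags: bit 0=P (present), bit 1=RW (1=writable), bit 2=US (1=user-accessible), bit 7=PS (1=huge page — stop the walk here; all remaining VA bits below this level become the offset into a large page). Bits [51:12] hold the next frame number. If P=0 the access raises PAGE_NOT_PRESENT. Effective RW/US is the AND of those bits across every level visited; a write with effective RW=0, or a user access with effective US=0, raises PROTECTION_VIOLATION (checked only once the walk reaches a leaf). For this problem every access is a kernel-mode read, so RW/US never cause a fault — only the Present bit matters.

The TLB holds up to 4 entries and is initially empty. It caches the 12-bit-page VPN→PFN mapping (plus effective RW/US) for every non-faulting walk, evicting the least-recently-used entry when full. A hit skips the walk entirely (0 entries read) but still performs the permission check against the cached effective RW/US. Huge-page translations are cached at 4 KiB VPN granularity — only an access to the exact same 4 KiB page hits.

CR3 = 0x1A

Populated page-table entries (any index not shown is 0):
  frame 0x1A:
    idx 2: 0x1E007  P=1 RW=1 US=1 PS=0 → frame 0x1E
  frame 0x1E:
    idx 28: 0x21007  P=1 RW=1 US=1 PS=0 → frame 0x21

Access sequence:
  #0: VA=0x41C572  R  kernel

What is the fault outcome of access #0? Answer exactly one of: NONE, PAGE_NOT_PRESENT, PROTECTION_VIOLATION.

Trace:
#0 VA=0x41C572 (r,kernel):
  lvl0: tbl 0x1A, slot 2 ⇒ 0x1E007 (P1/RW1/US1/PS0)
  lvl1: tbl 0x1E, slot 28 ⇒ 0x21007 (P1/RW1/US1/PS0)
  ✓ 0x21572  — 2 lookups

Access #0 fault: NONE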